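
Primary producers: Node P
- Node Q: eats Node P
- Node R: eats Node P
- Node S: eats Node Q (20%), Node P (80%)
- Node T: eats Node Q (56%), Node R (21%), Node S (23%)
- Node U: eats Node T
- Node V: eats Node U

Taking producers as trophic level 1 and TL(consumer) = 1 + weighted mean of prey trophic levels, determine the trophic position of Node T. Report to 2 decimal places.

3.05

Node Q: 1 + 1 = 2
Node R: 1 + 1 = 2
Node S: 1 + (0.2×2 + 0.8×1) = 2.2
Node T: 1 + (0.56×2 + 0.21×2 + 0.23×2.2) = 3.046
Node U: 1 + 3.046 = 4.046
Node V: 1 + 4.046 = 5.046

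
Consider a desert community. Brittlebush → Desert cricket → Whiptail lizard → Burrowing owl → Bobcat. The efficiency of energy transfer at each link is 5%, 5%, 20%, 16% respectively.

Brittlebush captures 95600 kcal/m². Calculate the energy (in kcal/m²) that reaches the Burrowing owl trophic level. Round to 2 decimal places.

47.80 kcal/m²

Desert cricket: 95600 × 0.05 = 4780 kcal/m²
Whiptail lizard: 4780 × 0.05 = 239 kcal/m²
Burrowing owl: 239 × 0.2 = 47.8 kcal/m²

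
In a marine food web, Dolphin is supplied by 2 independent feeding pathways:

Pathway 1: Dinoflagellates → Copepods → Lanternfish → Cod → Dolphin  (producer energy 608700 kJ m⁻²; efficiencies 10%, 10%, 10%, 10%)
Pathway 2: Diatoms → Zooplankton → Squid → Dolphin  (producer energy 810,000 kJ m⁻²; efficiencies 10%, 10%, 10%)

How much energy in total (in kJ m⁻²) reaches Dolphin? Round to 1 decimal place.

870.9 kJ m⁻²

Pathway 1: 608700 × 0.1 × 0.1 × 0.1 × 0.1 = 60.87 kJ m⁻²
Pathway 2: 810000 × 0.1 × 0.1 × 0.1 = 810 kJ m⁻²
Total at Dolphin: 60.87 + 810 = 870.87 kJ m⁻²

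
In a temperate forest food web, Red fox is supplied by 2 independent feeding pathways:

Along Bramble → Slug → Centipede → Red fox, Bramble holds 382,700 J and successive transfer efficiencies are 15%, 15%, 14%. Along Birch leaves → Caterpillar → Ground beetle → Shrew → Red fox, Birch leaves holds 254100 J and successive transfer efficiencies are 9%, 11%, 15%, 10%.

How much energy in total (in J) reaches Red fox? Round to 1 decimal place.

Via Bramble: 382700 × 0.15 × 0.15 × 0.14 = 1205.505 J
Via Birch leaves: 254100 × 0.09 × 0.11 × 0.15 × 0.1 = 37.73385 J
Total at Red fox: 1205.505 + 37.73385 = 1243.23885 J

1243.2 J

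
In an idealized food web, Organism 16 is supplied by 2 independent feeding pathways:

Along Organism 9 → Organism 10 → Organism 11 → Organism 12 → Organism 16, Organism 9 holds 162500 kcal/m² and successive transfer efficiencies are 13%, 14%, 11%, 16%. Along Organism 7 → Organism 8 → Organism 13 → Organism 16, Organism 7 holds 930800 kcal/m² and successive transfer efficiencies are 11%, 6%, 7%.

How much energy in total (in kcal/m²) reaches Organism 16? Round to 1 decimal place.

Via Organism 9: 162500 × 0.13 × 0.14 × 0.11 × 0.16 = 52.052 kcal/m²
Via Organism 7: 930800 × 0.11 × 0.06 × 0.07 = 430.0296 kcal/m²
Total at Organism 16: 52.052 + 430.0296 = 482.0816 kcal/m²

482.1 kcal/m²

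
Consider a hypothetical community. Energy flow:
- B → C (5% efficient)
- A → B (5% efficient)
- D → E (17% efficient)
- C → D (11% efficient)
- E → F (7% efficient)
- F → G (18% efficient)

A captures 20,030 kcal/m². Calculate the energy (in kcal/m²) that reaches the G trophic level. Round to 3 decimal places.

0.012 kcal/m²

B: 20030 × 0.05 = 1001.5 kcal/m²
C: 1001.5 × 0.05 = 50.075 kcal/m²
D: 50.075 × 0.11 = 5.50825 kcal/m²
E: 5.50825 × 0.17 = 0.9364025 kcal/m²
F: 0.9364025 × 0.07 = 0.065548175 kcal/m²
G: 0.065548175 × 0.18 = 0.0117986715 kcal/m²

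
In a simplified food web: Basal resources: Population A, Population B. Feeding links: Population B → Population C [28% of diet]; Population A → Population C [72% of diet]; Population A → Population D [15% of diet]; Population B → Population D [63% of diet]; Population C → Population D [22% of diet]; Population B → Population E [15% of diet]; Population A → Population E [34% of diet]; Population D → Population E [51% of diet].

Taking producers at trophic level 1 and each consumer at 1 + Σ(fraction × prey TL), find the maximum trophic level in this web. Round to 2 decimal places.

Population C: 1 + (0.28×1 + 0.72×1) = 2
Population D: 1 + (0.15×1 + 0.63×1 + 0.22×2) = 2.22
Population E: 1 + (0.15×1 + 0.34×1 + 0.51×2.22) = 2.6222

2.62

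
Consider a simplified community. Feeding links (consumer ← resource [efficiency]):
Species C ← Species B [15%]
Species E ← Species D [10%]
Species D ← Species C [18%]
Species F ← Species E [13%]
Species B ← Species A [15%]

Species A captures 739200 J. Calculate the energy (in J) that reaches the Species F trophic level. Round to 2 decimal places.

38.92 J

Species B: 739200 × 0.15 = 110880 J
Species C: 110880 × 0.15 = 16632 J
Species D: 16632 × 0.18 = 2993.76 J
Species E: 2993.76 × 0.1 = 299.376 J
Species F: 299.376 × 0.13 = 38.91888 J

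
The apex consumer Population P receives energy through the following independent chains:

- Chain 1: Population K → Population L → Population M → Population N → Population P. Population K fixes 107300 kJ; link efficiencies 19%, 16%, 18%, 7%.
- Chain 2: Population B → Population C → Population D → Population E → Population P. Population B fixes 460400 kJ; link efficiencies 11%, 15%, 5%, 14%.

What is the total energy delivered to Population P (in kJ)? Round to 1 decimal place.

Chain 1: 107300 × 0.19 × 0.16 × 0.18 × 0.07 = 41.100192 kJ
Chain 2: 460400 × 0.11 × 0.15 × 0.05 × 0.14 = 53.1762 kJ
Total at Population P: 41.100192 + 53.1762 = 94.276392 kJ

94.3 kJ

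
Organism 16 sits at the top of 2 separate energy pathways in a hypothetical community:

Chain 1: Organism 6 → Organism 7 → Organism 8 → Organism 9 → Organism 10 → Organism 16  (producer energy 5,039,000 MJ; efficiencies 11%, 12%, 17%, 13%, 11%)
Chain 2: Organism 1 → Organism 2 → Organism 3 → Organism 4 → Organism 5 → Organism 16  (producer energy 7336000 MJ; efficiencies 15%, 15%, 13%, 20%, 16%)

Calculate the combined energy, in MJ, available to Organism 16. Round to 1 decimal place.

848.3 MJ

Chain 1: 5039000 × 0.11 × 0.12 × 0.17 × 0.13 × 0.11 = 161.6974788 MJ
Chain 2: 7336000 × 0.15 × 0.15 × 0.13 × 0.2 × 0.16 = 686.6496 MJ
Total at Organism 16: 161.6974788 + 686.6496 = 848.3470788 MJ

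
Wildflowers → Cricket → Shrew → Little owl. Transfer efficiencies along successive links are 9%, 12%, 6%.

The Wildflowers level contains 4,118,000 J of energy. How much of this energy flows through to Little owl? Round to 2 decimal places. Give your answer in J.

Cricket: 4118000 × 0.09 = 370620 J
Shrew: 370620 × 0.12 = 44474.4 J
Little owl: 44474.4 × 0.06 = 2668.464 J

2668.46 J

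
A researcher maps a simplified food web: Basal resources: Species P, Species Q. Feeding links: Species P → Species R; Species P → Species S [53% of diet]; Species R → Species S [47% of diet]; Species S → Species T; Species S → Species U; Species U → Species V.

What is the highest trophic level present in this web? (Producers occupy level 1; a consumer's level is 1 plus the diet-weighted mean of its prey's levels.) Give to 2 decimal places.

Species R: 1 + 1 = 2
Species S: 1 + (0.53×1 + 0.47×2) = 2.47
Species T: 1 + 2.47 = 3.47
Species U: 1 + 2.47 = 3.47
Species V: 1 + 3.47 = 4.47

4.47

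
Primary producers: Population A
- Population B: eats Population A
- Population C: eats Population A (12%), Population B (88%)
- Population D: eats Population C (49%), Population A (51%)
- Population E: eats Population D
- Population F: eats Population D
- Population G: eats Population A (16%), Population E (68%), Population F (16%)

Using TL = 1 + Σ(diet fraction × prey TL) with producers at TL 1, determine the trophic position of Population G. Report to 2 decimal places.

4.45

Population B: 1 + 1 = 2
Population C: 1 + (0.12×1 + 0.88×2) = 2.88
Population D: 1 + (0.49×2.88 + 0.51×1) = 2.9212
Population E: 1 + 2.9212 = 3.9212
Population F: 1 + 2.9212 = 3.9212
Population G: 1 + (0.16×1 + 0.68×3.9212 + 0.16×3.9212) = 4.453808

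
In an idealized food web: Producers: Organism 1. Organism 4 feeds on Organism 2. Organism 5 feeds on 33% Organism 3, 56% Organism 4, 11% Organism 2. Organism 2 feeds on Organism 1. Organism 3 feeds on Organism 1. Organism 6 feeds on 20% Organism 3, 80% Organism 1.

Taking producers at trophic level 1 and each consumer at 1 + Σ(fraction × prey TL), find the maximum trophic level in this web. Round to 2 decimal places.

3.56

Organism 2: 1 + 1 = 2
Organism 3: 1 + 1 = 2
Organism 4: 1 + 2 = 3
Organism 5: 1 + (0.33×2 + 0.56×3 + 0.11×2) = 3.56
Organism 6: 1 + (0.2×2 + 0.8×1) = 2.2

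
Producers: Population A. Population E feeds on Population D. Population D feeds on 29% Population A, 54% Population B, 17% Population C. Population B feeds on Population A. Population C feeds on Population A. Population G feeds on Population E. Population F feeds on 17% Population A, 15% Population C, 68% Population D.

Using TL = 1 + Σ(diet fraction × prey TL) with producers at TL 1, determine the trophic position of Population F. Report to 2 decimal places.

Population B: 1 + 1 = 2
Population C: 1 + 1 = 2
Population D: 1 + (0.29×1 + 0.54×2 + 0.17×2) = 2.71
Population E: 1 + 2.71 = 3.71
Population F: 1 + (0.17×1 + 0.15×2 + 0.68×2.71) = 3.3128
Population G: 1 + 3.71 = 4.71

3.31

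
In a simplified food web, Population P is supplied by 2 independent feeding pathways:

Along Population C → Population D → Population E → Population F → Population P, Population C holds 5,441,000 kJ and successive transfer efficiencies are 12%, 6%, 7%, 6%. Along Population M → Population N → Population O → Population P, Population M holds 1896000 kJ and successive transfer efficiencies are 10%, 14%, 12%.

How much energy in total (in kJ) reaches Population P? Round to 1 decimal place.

3349.8 kJ

Via Population C: 5441000 × 0.12 × 0.06 × 0.07 × 0.06 = 164.53584 kJ
Via Population M: 1896000 × 0.1 × 0.14 × 0.12 = 3185.28 kJ
Total at Population P: 164.53584 + 3185.28 = 3349.81584 kJ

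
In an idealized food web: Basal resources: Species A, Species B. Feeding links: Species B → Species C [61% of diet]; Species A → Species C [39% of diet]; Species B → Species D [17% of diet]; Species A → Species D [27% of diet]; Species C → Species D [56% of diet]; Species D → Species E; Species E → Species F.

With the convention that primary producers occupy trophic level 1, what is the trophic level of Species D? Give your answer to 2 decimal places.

Species C: 1 + (0.61×1 + 0.39×1) = 2
Species D: 1 + (0.17×1 + 0.27×1 + 0.56×2) = 2.56
Species E: 1 + 2.56 = 3.56
Species F: 1 + 3.56 = 4.56

2.56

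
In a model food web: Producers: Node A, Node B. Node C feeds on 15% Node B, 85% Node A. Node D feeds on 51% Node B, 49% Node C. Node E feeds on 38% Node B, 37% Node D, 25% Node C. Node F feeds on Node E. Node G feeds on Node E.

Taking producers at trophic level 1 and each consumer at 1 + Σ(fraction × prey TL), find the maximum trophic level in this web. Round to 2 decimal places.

Node C: 1 + (0.15×1 + 0.85×1) = 2
Node D: 1 + (0.51×1 + 0.49×2) = 2.49
Node E: 1 + (0.38×1 + 0.37×2.49 + 0.25×2) = 2.8013
Node F: 1 + 2.8013 = 3.8013
Node G: 1 + 2.8013 = 3.8013

3.80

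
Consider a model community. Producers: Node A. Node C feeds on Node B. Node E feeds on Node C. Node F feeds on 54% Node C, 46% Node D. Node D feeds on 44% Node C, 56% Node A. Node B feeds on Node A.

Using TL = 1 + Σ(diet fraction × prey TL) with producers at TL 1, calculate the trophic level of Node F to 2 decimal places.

Node B: 1 + 1 = 2
Node C: 1 + 2 = 3
Node D: 1 + (0.44×3 + 0.56×1) = 2.88
Node E: 1 + 3 = 4
Node F: 1 + (0.54×3 + 0.46×2.88) = 3.9448

3.94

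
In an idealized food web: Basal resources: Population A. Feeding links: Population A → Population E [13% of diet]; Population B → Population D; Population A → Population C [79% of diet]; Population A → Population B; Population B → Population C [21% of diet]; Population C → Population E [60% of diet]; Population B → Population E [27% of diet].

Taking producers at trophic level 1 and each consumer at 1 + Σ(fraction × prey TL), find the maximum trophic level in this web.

Population B: 1 + 1 = 2
Population C: 1 + (0.79×1 + 0.21×2) = 2.21
Population D: 1 + 2 = 3
Population E: 1 + (0.27×2 + 0.6×2.21 + 0.13×1) = 2.996

3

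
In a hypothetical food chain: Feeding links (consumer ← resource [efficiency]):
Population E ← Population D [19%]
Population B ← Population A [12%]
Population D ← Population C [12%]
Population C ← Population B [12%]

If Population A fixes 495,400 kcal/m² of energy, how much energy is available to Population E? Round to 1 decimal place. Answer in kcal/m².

Population B: 495400 × 0.12 = 59448 kcal/m²
Population C: 59448 × 0.12 = 7133.76 kcal/m²
Population D: 7133.76 × 0.12 = 856.0512 kcal/m²
Population E: 856.0512 × 0.19 = 162.649728 kcal/m²

162.6 kcal/m²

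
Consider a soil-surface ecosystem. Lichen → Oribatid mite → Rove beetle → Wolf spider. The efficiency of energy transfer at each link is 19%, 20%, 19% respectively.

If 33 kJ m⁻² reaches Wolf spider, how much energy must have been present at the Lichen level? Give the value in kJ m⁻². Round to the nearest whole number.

4571 kJ m⁻²

Cumulative transfer efficiency: 0.19 × 0.2 × 0.19 = 0.00722
Lichen energy = 33 / 0.00722 = 4571 kJ m⁻²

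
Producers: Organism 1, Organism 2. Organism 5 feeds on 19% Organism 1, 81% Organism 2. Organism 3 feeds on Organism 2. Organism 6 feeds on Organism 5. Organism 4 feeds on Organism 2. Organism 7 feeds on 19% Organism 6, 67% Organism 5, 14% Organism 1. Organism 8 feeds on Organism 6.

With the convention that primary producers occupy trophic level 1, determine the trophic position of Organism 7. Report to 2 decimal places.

3.05

Organism 3: 1 + 1 = 2
Organism 4: 1 + 1 = 2
Organism 5: 1 + (0.19×1 + 0.81×1) = 2
Organism 6: 1 + 2 = 3
Organism 7: 1 + (0.19×3 + 0.67×2 + 0.14×1) = 3.05
Organism 8: 1 + 3 = 4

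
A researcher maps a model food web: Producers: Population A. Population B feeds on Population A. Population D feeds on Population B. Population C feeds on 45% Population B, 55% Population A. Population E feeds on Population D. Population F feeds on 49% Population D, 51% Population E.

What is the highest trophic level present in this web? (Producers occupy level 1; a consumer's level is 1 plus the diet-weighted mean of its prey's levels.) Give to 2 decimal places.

4.51

Population B: 1 + 1 = 2
Population C: 1 + (0.45×2 + 0.55×1) = 2.45
Population D: 1 + 2 = 3
Population E: 1 + 3 = 4
Population F: 1 + (0.49×3 + 0.51×4) = 4.51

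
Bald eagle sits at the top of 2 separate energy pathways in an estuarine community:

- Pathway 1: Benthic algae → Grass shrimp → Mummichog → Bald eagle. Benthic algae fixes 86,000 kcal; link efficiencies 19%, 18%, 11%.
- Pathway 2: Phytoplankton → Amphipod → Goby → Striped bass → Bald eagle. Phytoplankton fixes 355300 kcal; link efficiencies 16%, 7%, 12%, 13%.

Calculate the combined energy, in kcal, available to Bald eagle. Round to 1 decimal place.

Pathway 1: 86000 × 0.19 × 0.18 × 0.11 = 323.532 kcal
Pathway 2: 355300 × 0.16 × 0.07 × 0.12 × 0.13 = 62.078016 kcal
Total at Bald eagle: 323.532 + 62.078016 = 385.610016 kcal

385.6 kcal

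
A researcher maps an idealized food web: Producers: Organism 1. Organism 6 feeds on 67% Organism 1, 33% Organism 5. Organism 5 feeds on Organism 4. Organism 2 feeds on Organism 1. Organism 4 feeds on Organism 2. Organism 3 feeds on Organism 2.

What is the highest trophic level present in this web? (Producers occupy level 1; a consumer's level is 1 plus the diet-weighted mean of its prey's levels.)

Organism 2: 1 + 1 = 2
Organism 3: 1 + 2 = 3
Organism 4: 1 + 2 = 3
Organism 5: 1 + 3 = 4
Organism 6: 1 + (0.67×1 + 0.33×4) = 2.99

4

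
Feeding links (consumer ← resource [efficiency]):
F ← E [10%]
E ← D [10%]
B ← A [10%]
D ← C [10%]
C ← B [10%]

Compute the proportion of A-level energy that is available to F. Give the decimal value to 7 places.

Product of link efficiencies: 0.1 × 0.1 × 0.1 × 0.1 × 0.1 = 0.00001

0.0000100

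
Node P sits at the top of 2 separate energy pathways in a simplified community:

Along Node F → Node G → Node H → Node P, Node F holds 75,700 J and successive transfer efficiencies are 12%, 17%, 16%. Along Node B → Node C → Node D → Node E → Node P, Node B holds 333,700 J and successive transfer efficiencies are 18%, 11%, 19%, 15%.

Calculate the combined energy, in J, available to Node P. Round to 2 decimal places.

Via Node F: 75700 × 0.12 × 0.17 × 0.16 = 247.0848 J
Via Node B: 333700 × 0.18 × 0.11 × 0.19 × 0.15 = 188.30691 J
Total at Node P: 247.0848 + 188.30691 = 435.39171 J

435.39 J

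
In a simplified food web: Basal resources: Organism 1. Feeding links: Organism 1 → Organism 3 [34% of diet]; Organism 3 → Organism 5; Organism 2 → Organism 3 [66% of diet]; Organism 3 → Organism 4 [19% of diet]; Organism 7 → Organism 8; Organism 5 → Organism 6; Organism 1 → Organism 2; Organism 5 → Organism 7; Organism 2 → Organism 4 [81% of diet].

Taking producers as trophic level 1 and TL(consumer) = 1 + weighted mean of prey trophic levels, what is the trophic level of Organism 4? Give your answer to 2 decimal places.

Organism 2: 1 + 1 = 2
Organism 3: 1 + (0.66×2 + 0.34×1) = 2.66
Organism 4: 1 + (0.81×2 + 0.19×2.66) = 3.1254
Organism 5: 1 + 2.66 = 3.66
Organism 6: 1 + 3.66 = 4.66
Organism 7: 1 + 3.66 = 4.66
Organism 8: 1 + 4.66 = 5.66

3.13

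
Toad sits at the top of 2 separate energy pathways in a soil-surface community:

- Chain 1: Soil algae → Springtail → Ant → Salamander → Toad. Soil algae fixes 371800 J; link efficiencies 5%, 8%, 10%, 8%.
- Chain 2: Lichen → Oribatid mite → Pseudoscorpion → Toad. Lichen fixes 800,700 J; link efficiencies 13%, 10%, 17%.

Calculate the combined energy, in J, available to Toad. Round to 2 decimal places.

Chain 1: 371800 × 0.05 × 0.08 × 0.1 × 0.08 = 11.8976 J
Chain 2: 800700 × 0.13 × 0.1 × 0.17 = 1769.547 J
Total at Toad: 11.8976 + 1769.547 = 1781.4446 J

1781.44 J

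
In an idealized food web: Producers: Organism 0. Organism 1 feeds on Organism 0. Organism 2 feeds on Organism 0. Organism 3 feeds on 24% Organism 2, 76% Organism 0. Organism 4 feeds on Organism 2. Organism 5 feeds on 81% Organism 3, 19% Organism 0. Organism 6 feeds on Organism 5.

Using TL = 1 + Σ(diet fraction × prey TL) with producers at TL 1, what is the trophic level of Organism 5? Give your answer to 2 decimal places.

3.00

Organism 1: 1 + 1 = 2
Organism 2: 1 + 1 = 2
Organism 3: 1 + (0.24×2 + 0.76×1) = 2.24
Organism 4: 1 + 2 = 3
Organism 5: 1 + (0.81×2.24 + 0.19×1) = 3.0044
Organism 6: 1 + 3.0044 = 4.0044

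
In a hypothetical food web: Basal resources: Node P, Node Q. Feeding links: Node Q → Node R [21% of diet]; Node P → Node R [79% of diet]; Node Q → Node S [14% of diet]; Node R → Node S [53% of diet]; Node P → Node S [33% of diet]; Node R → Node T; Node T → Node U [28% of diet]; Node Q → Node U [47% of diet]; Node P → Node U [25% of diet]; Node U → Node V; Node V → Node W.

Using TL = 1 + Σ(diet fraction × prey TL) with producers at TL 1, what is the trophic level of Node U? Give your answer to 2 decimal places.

Node R: 1 + (0.21×1 + 0.79×1) = 2
Node S: 1 + (0.14×1 + 0.53×2 + 0.33×1) = 2.53
Node T: 1 + 2 = 3
Node U: 1 + (0.28×3 + 0.47×1 + 0.25×1) = 2.56
Node V: 1 + 2.56 = 3.56
Node W: 1 + 3.56 = 4.56

2.56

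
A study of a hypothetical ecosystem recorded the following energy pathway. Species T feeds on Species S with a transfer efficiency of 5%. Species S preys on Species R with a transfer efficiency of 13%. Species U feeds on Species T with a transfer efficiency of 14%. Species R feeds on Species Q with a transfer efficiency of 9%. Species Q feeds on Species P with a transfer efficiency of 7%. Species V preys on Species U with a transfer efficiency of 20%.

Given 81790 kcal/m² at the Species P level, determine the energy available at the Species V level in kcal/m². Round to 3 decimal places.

Species Q: 81790 × 0.07 = 5725.3 kcal/m²
Species R: 5725.3 × 0.09 = 515.277 kcal/m²
Species S: 515.277 × 0.13 = 66.98601 kcal/m²
Species T: 66.98601 × 0.05 = 3.3493005 kcal/m²
Species U: 3.3493005 × 0.14 = 0.46890207 kcal/m²
Species V: 0.46890207 × 0.2 = 0.093780414 kcal/m²

0.094 kcal/m²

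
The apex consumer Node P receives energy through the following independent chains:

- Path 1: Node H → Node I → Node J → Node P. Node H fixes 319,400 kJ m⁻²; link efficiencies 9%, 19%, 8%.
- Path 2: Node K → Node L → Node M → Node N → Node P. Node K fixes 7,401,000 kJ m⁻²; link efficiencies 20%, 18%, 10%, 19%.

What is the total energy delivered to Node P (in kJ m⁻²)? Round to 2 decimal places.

Path 1: 319400 × 0.09 × 0.19 × 0.08 = 436.9392 kJ m⁻²
Path 2: 7401000 × 0.2 × 0.18 × 0.1 × 0.19 = 5062.284 kJ m⁻²
Total at Node P: 436.9392 + 5062.284 = 5499.2232 kJ m⁻²

5499.22 kJ m⁻²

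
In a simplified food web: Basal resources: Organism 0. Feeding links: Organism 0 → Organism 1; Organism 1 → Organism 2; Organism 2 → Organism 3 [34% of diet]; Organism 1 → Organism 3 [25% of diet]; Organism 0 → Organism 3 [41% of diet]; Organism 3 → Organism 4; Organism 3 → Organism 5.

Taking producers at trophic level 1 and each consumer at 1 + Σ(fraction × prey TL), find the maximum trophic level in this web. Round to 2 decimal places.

3.93

Organism 1: 1 + 1 = 2
Organism 2: 1 + 2 = 3
Organism 3: 1 + (0.34×3 + 0.25×2 + 0.41×1) = 2.93
Organism 4: 1 + 2.93 = 3.93
Organism 5: 1 + 2.93 = 3.93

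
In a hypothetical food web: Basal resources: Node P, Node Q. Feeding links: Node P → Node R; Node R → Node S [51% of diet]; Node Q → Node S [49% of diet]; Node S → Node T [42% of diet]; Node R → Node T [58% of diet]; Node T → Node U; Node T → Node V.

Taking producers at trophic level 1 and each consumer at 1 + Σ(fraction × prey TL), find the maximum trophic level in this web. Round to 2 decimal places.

Node R: 1 + 1 = 2
Node S: 1 + (0.51×2 + 0.49×1) = 2.51
Node T: 1 + (0.42×2.51 + 0.58×2) = 3.2142
Node U: 1 + 3.2142 = 4.2142
Node V: 1 + 3.2142 = 4.2142

4.21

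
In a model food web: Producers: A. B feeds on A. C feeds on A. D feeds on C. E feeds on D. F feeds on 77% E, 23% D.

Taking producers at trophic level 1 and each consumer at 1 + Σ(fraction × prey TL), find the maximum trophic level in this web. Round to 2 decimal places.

4.77

B: 1 + 1 = 2
C: 1 + 1 = 2
D: 1 + 2 = 3
E: 1 + 3 = 4
F: 1 + (0.77×4 + 0.23×3) = 4.77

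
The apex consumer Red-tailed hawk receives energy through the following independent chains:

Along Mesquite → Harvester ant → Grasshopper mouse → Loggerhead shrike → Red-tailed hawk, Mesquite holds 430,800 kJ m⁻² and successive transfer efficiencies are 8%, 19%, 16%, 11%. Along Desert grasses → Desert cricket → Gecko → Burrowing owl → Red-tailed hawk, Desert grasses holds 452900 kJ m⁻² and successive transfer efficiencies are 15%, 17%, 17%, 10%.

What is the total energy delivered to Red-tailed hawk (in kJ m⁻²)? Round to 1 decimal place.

Via Mesquite: 430800 × 0.08 × 0.19 × 0.16 × 0.11 = 115.247616 kJ m⁻²
Via Desert grasses: 452900 × 0.15 × 0.17 × 0.17 × 0.1 = 196.33215 kJ m⁻²
Total at Red-tailed hawk: 115.247616 + 196.33215 = 311.579766 kJ m⁻²

311.6 kJ m⁻²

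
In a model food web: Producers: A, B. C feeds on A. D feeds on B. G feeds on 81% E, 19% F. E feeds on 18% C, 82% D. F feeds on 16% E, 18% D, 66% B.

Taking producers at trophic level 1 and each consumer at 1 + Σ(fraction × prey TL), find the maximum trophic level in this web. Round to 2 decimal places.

3.91

C: 1 + 1 = 2
D: 1 + 1 = 2
E: 1 + (0.18×2 + 0.82×2) = 3
F: 1 + (0.16×3 + 0.18×2 + 0.66×1) = 2.5
G: 1 + (0.81×3 + 0.19×2.5) = 3.905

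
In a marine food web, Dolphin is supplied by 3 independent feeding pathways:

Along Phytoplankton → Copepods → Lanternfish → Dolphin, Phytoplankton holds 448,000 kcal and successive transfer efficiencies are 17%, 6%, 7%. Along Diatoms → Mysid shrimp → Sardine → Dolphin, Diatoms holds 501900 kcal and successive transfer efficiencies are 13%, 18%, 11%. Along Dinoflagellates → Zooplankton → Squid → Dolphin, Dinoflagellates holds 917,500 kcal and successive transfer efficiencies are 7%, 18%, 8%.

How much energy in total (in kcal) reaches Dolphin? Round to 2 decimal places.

Via Phytoplankton: 448000 × 0.17 × 0.06 × 0.07 = 319.872 kcal
Via Diatoms: 501900 × 0.13 × 0.18 × 0.11 = 1291.8906 kcal
Via Dinoflagellates: 917500 × 0.07 × 0.18 × 0.08 = 924.84 kcal
Total at Dolphin: 319.872 + 1291.8906 + 924.84 = 2536.6026 kcal

2536.60 kcal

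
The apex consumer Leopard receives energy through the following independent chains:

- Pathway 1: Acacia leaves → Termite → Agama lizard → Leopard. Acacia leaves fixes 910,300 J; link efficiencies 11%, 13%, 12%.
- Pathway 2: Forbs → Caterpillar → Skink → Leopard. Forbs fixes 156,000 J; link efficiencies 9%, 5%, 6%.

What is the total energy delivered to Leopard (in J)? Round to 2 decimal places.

Pathway 1: 910300 × 0.11 × 0.13 × 0.12 = 1562.0748 J
Pathway 2: 156000 × 0.09 × 0.05 × 0.06 = 42.12 J
Total at Leopard: 1562.0748 + 42.12 = 1604.1948 J

1604.19 J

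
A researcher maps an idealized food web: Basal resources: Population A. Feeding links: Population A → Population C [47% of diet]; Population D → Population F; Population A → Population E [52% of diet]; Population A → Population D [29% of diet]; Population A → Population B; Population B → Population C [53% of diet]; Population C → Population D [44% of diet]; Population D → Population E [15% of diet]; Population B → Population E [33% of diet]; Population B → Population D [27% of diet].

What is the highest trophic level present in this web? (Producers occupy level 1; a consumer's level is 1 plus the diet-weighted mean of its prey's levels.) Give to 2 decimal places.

3.94

Population B: 1 + 1 = 2
Population C: 1 + (0.53×2 + 0.47×1) = 2.53
Population D: 1 + (0.29×1 + 0.44×2.53 + 0.27×2) = 2.9432
Population E: 1 + (0.15×2.9432 + 0.52×1 + 0.33×2) = 2.62148
Population F: 1 + 2.9432 = 3.9432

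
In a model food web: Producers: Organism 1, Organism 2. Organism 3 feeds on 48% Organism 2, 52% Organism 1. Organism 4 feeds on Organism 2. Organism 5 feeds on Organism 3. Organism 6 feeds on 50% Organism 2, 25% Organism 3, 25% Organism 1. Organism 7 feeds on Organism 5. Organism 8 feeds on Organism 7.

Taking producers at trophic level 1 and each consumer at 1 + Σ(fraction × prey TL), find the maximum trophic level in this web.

5

Organism 3: 1 + (0.48×1 + 0.52×1) = 2
Organism 4: 1 + 1 = 2
Organism 5: 1 + 2 = 3
Organism 6: 1 + (0.5×1 + 0.25×2 + 0.25×1) = 2.25
Organism 7: 1 + 3 = 4
Organism 8: 1 + 4 = 5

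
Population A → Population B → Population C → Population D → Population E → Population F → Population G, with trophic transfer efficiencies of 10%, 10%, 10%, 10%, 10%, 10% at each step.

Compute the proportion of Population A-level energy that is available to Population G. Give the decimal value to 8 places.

0.00000100

Product of link efficiencies: 0.1 × 0.1 × 0.1 × 0.1 × 0.1 × 0.1 = 0.000001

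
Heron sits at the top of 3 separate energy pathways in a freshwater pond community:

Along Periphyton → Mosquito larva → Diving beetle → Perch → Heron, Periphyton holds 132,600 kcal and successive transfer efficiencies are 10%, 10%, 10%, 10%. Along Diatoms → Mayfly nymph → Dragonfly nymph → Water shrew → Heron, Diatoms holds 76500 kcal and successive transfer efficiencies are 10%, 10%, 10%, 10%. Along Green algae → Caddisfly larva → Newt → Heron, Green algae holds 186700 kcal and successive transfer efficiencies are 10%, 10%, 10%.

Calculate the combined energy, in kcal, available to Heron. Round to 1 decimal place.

Via Periphyton: 132600 × 0.1 × 0.1 × 0.1 × 0.1 = 13.26 kcal
Via Diatoms: 76500 × 0.1 × 0.1 × 0.1 × 0.1 = 7.65 kcal
Via Green algae: 186700 × 0.1 × 0.1 × 0.1 = 186.7 kcal
Total at Heron: 13.26 + 7.65 + 186.7 = 207.61 kcal

207.6 kcal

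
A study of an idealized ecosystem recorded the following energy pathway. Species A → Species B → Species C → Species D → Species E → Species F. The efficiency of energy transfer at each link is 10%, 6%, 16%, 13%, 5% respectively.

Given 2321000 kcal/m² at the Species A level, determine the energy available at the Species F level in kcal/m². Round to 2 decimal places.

14.48 kcal/m²

Species B: 2321000 × 0.1 = 232100 kcal/m²
Species C: 232100 × 0.06 = 13926 kcal/m²
Species D: 13926 × 0.16 = 2228.16 kcal/m²
Species E: 2228.16 × 0.13 = 289.6608 kcal/m²
Species F: 289.6608 × 0.05 = 14.48304 kcal/m²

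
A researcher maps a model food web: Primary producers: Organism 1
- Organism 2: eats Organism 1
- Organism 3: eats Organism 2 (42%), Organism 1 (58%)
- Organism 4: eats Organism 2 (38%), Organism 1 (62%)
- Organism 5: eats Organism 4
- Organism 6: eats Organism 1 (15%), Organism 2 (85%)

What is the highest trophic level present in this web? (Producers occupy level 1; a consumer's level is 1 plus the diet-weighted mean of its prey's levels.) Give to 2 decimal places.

Organism 2: 1 + 1 = 2
Organism 3: 1 + (0.42×2 + 0.58×1) = 2.42
Organism 4: 1 + (0.38×2 + 0.62×1) = 2.38
Organism 5: 1 + 2.38 = 3.38
Organism 6: 1 + (0.15×1 + 0.85×2) = 2.85

3.38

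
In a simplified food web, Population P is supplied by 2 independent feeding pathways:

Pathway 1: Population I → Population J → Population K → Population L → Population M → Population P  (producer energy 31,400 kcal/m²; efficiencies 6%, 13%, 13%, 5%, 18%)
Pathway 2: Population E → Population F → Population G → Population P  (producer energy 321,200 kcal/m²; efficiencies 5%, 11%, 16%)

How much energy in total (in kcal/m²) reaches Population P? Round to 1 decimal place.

Pathway 1: 31400 × 0.06 × 0.13 × 0.13 × 0.05 × 0.18 = 0.2865564 kcal/m²
Pathway 2: 321200 × 0.05 × 0.11 × 0.16 = 282.656 kcal/m²
Total at Population P: 0.2865564 + 282.656 = 282.9425564 kcal/m²

282.9 kcal/m²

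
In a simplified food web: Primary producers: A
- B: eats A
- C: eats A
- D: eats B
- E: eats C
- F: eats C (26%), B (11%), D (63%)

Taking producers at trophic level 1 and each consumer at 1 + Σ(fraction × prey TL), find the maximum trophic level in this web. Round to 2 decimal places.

3.63

B: 1 + 1 = 2
C: 1 + 1 = 2
D: 1 + 2 = 3
E: 1 + 2 = 3
F: 1 + (0.26×2 + 0.11×2 + 0.63×3) = 3.63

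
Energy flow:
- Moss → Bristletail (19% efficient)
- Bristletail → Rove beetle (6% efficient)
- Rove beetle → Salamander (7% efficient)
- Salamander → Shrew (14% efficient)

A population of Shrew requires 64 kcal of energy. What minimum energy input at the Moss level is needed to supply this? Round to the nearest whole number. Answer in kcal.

572861 kcal

Cumulative transfer efficiency: 0.19 × 0.06 × 0.07 × 0.14 = 0.00011172
Moss energy = 64 / 0.00011172 = 572861 kcal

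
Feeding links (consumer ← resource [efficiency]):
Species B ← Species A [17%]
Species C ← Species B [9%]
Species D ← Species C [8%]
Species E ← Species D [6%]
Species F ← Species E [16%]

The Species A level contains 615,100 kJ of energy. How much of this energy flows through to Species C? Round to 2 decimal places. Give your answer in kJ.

Species B: 615100 × 0.17 = 104567 kJ
Species C: 104567 × 0.09 = 9411.03 kJ

9411.03 kJ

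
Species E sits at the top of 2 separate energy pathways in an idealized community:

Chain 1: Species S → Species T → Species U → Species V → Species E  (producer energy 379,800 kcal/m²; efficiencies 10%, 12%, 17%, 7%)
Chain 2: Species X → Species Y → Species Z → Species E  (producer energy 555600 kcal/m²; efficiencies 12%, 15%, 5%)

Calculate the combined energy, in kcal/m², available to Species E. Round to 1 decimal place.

554.3 kcal/m²

Chain 1: 379800 × 0.1 × 0.12 × 0.17 × 0.07 = 54.23544 kcal/m²
Chain 2: 555600 × 0.12 × 0.15 × 0.05 = 500.04 kcal/m²
Total at Species E: 54.23544 + 500.04 = 554.27544 kcal/m²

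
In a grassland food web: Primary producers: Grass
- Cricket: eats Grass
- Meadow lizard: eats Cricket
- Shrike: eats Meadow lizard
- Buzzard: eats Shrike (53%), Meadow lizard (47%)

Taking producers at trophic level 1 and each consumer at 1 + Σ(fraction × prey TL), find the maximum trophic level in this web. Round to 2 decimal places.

Cricket: 1 + 1 = 2
Meadow lizard: 1 + 2 = 3
Shrike: 1 + 3 = 4
Buzzard: 1 + (0.53×4 + 0.47×3) = 4.53

4.53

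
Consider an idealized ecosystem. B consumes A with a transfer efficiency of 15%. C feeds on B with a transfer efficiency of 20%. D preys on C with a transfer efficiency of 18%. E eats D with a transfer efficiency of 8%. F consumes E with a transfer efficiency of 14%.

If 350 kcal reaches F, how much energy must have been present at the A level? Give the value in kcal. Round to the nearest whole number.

5787037 kcal

Cumulative transfer efficiency: 0.15 × 0.2 × 0.18 × 0.08 × 0.14 = 0.00006048
A energy = 350 / 0.00006048 = 5787037 kcal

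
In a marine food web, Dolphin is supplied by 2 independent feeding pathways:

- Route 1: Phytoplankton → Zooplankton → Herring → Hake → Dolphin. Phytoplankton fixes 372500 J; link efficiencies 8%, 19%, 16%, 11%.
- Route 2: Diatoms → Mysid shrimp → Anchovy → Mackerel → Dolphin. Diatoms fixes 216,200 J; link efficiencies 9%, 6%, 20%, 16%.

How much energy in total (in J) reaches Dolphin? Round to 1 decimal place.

137.0 J

Route 1: 372500 × 0.08 × 0.19 × 0.16 × 0.11 = 99.6512 J
Route 2: 216200 × 0.09 × 0.06 × 0.2 × 0.16 = 37.35936 J
Total at Dolphin: 99.6512 + 37.35936 = 137.01056 J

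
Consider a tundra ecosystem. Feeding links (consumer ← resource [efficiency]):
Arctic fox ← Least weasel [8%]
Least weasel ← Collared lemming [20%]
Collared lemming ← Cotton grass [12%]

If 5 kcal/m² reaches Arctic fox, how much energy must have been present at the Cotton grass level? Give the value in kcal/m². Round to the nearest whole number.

2604 kcal/m²

Cumulative transfer efficiency: 0.12 × 0.2 × 0.08 = 0.00192
Cotton grass energy = 5 / 0.00192 = 2604 kcal/m²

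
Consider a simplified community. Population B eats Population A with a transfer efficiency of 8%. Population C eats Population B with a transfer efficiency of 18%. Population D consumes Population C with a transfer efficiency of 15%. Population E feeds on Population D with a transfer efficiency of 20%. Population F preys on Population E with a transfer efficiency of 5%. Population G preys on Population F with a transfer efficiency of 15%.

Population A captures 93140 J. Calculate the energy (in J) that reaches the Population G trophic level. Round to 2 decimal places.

Population B: 93140 × 0.08 = 7451.2 J
Population C: 7451.2 × 0.18 = 1341.216 J
Population D: 1341.216 × 0.15 = 201.1824 J
Population E: 201.1824 × 0.2 = 40.23648 J
Population F: 40.23648 × 0.05 = 2.011824 J
Population G: 2.011824 × 0.15 = 0.3017736 J

0.30 J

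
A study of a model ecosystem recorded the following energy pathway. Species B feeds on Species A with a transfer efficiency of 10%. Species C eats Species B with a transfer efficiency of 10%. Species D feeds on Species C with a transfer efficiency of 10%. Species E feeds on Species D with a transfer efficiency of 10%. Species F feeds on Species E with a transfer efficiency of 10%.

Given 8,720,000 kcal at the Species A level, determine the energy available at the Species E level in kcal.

Species B: 8720000 × 0.1 = 872000 kcal
Species C: 872000 × 0.1 = 87200 kcal
Species D: 87200 × 0.1 = 8720 kcal
Species E: 8720 × 0.1 = 872 kcal

872 kcal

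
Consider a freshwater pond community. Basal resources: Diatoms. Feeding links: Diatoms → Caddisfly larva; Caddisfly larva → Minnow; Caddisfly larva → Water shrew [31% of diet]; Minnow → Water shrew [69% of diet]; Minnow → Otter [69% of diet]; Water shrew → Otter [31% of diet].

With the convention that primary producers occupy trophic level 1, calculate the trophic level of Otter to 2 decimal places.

Caddisfly larva: 1 + 1 = 2
Minnow: 1 + 2 = 3
Water shrew: 1 + (0.31×2 + 0.69×3) = 3.69
Otter: 1 + (0.69×3 + 0.31×3.69) = 4.2139

4.21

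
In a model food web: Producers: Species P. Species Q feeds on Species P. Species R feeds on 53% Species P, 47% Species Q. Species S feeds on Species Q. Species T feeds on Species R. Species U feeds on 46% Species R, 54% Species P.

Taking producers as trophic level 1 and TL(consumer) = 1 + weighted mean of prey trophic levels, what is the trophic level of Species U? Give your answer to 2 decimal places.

Species Q: 1 + 1 = 2
Species R: 1 + (0.53×1 + 0.47×2) = 2.47
Species S: 1 + 2 = 3
Species T: 1 + 2.47 = 3.47
Species U: 1 + (0.46×2.47 + 0.54×1) = 2.6762

2.68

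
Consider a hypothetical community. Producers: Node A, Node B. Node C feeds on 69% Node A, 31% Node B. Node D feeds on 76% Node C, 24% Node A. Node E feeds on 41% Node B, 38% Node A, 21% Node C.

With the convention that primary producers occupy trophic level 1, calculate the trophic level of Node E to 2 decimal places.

2.21

Node C: 1 + (0.69×1 + 0.31×1) = 2
Node D: 1 + (0.76×2 + 0.24×1) = 2.76
Node E: 1 + (0.41×1 + 0.38×1 + 0.21×2) = 2.21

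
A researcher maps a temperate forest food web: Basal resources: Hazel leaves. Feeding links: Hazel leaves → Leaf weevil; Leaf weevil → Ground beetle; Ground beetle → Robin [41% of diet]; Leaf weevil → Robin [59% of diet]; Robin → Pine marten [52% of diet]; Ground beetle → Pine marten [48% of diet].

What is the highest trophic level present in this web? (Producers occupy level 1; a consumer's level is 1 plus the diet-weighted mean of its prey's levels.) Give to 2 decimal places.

Leaf weevil: 1 + 1 = 2
Ground beetle: 1 + 2 = 3
Robin: 1 + (0.41×3 + 0.59×2) = 3.41
Pine marten: 1 + (0.52×3.41 + 0.48×3) = 4.2132

4.21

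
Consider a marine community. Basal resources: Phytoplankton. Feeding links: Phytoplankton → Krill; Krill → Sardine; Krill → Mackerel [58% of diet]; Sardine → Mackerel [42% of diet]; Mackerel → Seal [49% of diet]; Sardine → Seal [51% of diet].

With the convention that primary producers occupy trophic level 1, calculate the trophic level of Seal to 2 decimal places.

Krill: 1 + 1 = 2
Sardine: 1 + 2 = 3
Mackerel: 1 + (0.58×2 + 0.42×3) = 3.42
Seal: 1 + (0.49×3.42 + 0.51×3) = 4.2058

4.21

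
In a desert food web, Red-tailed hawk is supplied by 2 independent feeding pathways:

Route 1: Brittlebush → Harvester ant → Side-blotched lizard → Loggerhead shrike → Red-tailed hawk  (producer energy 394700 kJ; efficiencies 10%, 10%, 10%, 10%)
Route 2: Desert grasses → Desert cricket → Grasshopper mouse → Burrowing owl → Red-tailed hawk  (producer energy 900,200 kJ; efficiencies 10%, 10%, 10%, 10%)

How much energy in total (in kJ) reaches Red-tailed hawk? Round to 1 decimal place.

129.5 kJ

Route 1: 394700 × 0.1 × 0.1 × 0.1 × 0.1 = 39.47 kJ
Route 2: 900200 × 0.1 × 0.1 × 0.1 × 0.1 = 90.02 kJ
Total at Red-tailed hawk: 39.47 + 90.02 = 129.49 kJ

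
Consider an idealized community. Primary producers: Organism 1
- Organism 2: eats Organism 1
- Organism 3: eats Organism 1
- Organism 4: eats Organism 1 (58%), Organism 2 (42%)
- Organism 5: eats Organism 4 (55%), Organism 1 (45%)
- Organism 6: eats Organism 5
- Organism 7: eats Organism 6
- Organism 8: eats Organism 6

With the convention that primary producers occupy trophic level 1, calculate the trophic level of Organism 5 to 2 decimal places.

2.78

Organism 2: 1 + 1 = 2
Organism 3: 1 + 1 = 2
Organism 4: 1 + (0.58×1 + 0.42×2) = 2.42
Organism 5: 1 + (0.55×2.42 + 0.45×1) = 2.781
Organism 6: 1 + 2.781 = 3.781
Organism 7: 1 + 3.781 = 4.781
Organism 8: 1 + 3.781 = 4.781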